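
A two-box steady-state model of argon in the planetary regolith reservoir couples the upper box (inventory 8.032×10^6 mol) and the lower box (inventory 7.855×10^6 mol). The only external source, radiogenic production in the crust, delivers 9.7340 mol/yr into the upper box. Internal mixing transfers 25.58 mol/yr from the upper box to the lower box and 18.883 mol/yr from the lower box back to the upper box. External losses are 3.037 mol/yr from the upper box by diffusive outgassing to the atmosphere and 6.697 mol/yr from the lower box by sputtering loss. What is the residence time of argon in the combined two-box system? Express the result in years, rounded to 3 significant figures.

For the system as a whole, the A↔B exchange is internal and contributes nothing to the throughput; only the external sinks remove mass.
M_total = 8.032×10^6 + 7.855×10^6 = 1.5887×10^7 mol.
ΣF_external_out = 3.037 + 6.697 = 9.7340 mol/yr.
τ = M_total / ΣF_ext = 1.5887×10^7 / 9.7340 = 1.632×10^6 yr.

1.63×10^6 yr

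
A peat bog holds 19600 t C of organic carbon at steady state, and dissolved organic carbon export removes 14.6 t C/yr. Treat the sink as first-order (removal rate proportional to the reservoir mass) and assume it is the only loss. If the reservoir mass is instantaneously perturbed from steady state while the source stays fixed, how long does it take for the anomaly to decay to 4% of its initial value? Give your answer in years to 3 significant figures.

For a linear reservoir the anomaly decays as exp(−t/τ) with τ = M/F = 19600/14.6 = 1342 yr.
exp(−t/τ) = 0.04 ⇒ t = −τ ln(0.04) = 1342 × 3.219 = 4321 yr.

4320 yr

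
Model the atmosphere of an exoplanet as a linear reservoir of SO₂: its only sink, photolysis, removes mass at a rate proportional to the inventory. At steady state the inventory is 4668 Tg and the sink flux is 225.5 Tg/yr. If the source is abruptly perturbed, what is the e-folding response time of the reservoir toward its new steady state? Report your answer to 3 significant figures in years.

For a linear reservoir the response time equals the residence time τ = M/F.
τ = 4668 / 225.5 = 20.70 yr.

20.7 yr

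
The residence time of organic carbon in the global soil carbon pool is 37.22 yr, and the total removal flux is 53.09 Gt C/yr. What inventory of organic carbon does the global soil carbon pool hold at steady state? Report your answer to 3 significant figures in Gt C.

τ = M/F ⇒ M = τ × F = 37.22 × 53.09 = 1976 Gt C.

1980 Gt C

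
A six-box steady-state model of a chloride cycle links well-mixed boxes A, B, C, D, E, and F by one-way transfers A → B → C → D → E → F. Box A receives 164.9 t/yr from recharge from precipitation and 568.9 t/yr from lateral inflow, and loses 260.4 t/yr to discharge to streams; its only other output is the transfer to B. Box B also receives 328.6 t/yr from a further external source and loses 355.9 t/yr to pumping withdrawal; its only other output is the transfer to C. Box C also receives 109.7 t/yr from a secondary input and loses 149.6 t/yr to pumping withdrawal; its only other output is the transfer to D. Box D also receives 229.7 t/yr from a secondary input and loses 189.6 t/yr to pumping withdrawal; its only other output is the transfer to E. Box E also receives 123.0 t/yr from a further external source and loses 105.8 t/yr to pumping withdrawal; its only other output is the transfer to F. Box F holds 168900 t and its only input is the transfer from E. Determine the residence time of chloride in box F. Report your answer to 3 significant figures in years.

364 yr

Box A: F(A→B) = (164.9 + 568.9) − 260.4 = 473.40 t/yr.
Box B: F(B→C) = (473.40 + 328.6) − 355.9 = 446.10 t/yr.
Box C: F(C→D) = (446.10 + 109.7) − 149.6 = 406.20 t/yr.
Box D: F(D→E) = (406.20 + 229.7) − 189.6 = 446.30 t/yr.
Box E: F(E→F) = (446.30 + 123.0) − 105.8 = 463.50 t/yr.
Box F throughput = its input = 463.50 t/yr; τ = 168900 / 463.50 = 364.4 yr.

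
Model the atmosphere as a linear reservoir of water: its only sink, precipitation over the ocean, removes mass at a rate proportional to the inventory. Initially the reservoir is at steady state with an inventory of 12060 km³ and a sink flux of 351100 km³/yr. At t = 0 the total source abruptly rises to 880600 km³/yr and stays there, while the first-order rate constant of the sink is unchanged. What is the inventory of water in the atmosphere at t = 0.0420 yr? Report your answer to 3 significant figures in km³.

τ = M₀/F₀ = 12060/351100 = 0.03435 yr; rate constant k = 1/τ.
New steady state M_∞ = F₁/k = F₁·τ = 880600 × 0.03435 = 30248 km³.
M(t) = M_∞ + (M₀ − M_∞)·e^(−t/τ); t/τ = 0.0420/0.03435 = 1.223, so e^(−t/τ) = 0.2944.
M(t) = 30248 − 18190 × 0.2944 = 24893 km³.

24900 km³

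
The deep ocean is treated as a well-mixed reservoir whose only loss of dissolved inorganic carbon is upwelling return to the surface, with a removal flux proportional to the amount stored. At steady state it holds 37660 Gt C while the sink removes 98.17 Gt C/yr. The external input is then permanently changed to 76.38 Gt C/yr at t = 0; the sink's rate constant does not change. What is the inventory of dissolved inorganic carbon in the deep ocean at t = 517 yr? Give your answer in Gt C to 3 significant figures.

31500 Gt C

The sink rate constant is k = F₀/M₀ = 98.17/37660 = 0.002607 yr⁻¹.
Solving dM/dt = F₁ − kM with M(0) = M₀ gives M(t) = F₁/k + (M₀ − F₁/k)·e^(−kt).
F₁/k = 76.38/0.002607 = 29301 Gt C; kt = 0.002607 × 517 = 1.348, e^(−kt) = 0.2598.
M(517) = 29301 + (37660 − 29301) × 0.2598 = 29301 + 2172 = 31473 Gt C.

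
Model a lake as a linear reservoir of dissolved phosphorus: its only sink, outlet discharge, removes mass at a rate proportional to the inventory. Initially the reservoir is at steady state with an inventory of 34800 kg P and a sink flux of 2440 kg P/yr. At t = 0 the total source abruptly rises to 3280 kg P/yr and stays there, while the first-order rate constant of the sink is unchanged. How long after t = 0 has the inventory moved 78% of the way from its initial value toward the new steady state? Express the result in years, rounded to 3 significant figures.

21.6 yr

τ = M₀/F₀ = 34800/2440 = 14.26 yr.
The remaining gap fraction is e^(−t/τ); 78% covered ⇒ e^(−t/τ) = 0.220.
t = −τ ln(0.220) = 14.26 × 1.514 = 21.59 yr.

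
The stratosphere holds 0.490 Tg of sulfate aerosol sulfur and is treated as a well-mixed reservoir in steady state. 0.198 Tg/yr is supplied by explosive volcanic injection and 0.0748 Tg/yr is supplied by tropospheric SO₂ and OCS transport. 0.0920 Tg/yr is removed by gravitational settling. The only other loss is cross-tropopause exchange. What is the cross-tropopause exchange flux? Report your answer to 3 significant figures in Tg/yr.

At steady state ΣF_in = ΣF_out.
ΣF_in = 0.198 + 0.0748 = 0.27280 Tg/yr.
Cross-tropopause exchange flux = ΣF_in − (0.0920) = 0.27280 − 0.09200 = 0.1808 Tg/yr.

0.181 Tg/yr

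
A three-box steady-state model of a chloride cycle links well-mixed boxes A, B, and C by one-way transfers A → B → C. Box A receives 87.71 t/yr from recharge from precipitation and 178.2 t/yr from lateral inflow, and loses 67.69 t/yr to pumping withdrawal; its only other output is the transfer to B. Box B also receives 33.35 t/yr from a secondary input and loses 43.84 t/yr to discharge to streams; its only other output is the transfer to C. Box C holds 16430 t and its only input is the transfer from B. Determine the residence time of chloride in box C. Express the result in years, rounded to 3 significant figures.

87.5 yr

Box A: F(A→B) = (87.71 + 178.2) − 67.69 = 198.22 t/yr.
Box B: F(B→C) = (198.22 + 33.35) − 43.84 = 187.73 t/yr.
Box C throughput = its input = 187.73 t/yr; τ = 16430 / 187.73 = 87.52 yr.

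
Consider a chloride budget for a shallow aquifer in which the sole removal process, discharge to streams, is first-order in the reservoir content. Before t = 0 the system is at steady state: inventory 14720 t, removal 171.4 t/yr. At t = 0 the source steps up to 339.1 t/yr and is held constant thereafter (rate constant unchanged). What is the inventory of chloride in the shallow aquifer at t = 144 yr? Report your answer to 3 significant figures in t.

The sink rate constant is k = F₀/M₀ = 171.4/14720 = 0.01164 yr⁻¹.
Solving dM/dt = F₁ − kM with M(0) = M₀ gives M(t) = F₁/k + (M₀ − F₁/k)·e^(−kt).
F₁/k = 339.1/0.01164 = 29122 t; kt = 0.01164 × 144 = 1.677, e^(−kt) = 0.1870.
M(144) = 29122 + (14720 − 29122) × 0.1870 = 29122 − 2693 = 26429 t.

26400 t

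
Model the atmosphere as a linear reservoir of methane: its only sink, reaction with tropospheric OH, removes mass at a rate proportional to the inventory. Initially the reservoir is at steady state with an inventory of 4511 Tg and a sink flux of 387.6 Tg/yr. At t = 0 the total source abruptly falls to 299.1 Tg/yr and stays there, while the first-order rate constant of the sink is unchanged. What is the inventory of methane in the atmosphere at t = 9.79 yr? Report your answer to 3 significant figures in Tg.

3930 Tg

The sink rate constant is k = F₀/M₀ = 387.6/4511 = 0.08592 yr⁻¹.
Solving dM/dt = F₁ − kM with M(0) = M₀ gives M(t) = F₁/k + (M₀ − F₁/k)·e^(−kt).
F₁/k = 299.1/0.08592 = 3481.0 Tg; kt = 0.08592 × 9.79 = 0.8412, e^(−kt) = 0.4312.
M(9.79) = 3481.0 + (4511 − 3481.0) × 0.4312 = 3481.0 + 444.1 = 3925.1 Tg.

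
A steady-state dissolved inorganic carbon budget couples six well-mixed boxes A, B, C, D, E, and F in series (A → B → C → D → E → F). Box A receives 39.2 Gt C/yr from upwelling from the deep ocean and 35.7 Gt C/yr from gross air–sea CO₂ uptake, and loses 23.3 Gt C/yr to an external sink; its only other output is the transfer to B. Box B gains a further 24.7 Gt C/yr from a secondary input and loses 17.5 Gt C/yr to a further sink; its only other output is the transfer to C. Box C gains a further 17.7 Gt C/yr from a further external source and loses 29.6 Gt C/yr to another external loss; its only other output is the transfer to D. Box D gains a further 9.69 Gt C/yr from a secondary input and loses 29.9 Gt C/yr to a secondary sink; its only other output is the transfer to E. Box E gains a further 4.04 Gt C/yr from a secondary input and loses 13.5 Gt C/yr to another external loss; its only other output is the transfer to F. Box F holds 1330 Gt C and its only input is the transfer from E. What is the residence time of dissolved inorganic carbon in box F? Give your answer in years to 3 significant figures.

Box A: F(A→B) = (39.2 + 35.7) − 23.3 = 51.600 Gt C/yr.
Box B: F(B→C) = (51.600 + 24.7) − 17.5 = 58.800 Gt C/yr.
Box C: F(C→D) = (58.800 + 17.7) − 29.6 = 46.900 Gt C/yr.
Box D: F(D→E) = (46.900 + 9.69) − 29.9 = 26.690 Gt C/yr.
Box E: F(E→F) = (26.690 + 4.04) − 13.5 = 17.230 Gt C/yr.
Box F throughput = its input = 17.230 Gt C/yr; τ = 1330 / 17.230 = 77.19 yr.

77.2 yr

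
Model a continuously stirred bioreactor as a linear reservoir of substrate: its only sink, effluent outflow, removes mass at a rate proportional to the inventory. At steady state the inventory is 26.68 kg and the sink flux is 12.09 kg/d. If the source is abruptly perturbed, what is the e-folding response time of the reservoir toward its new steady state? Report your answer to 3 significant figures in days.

For a linear reservoir the response time equals the residence time τ = M/F.
τ = 26.68 / 12.09 = 2.207 d.

2.21 d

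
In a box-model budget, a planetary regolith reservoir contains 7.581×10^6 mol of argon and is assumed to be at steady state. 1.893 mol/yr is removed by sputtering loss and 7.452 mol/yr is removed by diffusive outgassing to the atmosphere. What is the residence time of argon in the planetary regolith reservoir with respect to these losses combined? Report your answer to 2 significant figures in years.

Total removal = 1.893 + 7.452 = 9.3450 mol/yr.
τ = M / ΣF_out = 7.581×10^6 / 9.3450 = 811200 yr.

810000 yr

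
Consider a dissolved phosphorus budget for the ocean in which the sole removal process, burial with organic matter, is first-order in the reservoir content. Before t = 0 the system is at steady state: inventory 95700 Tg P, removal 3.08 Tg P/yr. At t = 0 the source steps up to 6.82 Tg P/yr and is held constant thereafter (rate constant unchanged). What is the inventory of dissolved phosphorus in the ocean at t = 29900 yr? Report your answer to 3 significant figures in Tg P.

Residence time τ = M₀/F₀ = 31070 yr. The eventual steady state is M_∞ = M₀·(F₁/F₀) = 95700 × 6.82/3.08 = 211910 Tg P.
The anomaly ΔM(t) = M(t) − M_∞ decays as ΔM₀·e^(−t/τ) with ΔM₀ = 95700 − 211910 = −116200 Tg P.
At t = 29900 yr, e^(−t/τ) = e^(−0.9623) = 0.3820, so ΔM = −44390 Tg P and M = 211910 − 44390 = 167510 Tg P.

168000 Tg P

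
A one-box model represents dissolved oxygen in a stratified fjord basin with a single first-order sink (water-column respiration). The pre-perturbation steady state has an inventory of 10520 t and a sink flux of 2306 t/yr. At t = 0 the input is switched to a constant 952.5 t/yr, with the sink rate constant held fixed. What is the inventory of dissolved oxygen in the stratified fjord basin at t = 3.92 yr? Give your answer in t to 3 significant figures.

6960 t

Residence time τ = M₀/F₀ = 4.562 yr. The eventual steady state is M_∞ = M₀·(F₁/F₀) = 10520 × 952.5/2306 = 4345.3 t.
The anomaly ΔM(t) = M(t) − M_∞ decays as ΔM₀·e^(−t/τ) with ΔM₀ = 10520 − 4345.3 = 6175 t.
At t = 3.92 yr, e^(−t/τ) = e^(−0.8593) = 0.4235, so ΔM = 2615 t and M = 4345.3 + 2615 = 6960.1 t.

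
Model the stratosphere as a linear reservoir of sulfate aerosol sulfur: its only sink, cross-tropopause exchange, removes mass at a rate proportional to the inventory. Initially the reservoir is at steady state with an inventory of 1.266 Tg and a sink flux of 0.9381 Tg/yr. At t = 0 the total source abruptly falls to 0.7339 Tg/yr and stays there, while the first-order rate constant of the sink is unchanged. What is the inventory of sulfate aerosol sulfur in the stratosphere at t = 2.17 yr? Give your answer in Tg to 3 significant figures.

τ = M₀/F₀ = 1.266/0.9381 = 1.350 yr; rate constant k = 1/τ.
New steady state M_∞ = F₁/k = F₁·τ = 0.7339 × 1.350 = 0.99042 Tg.
M(t) = M_∞ + (M₀ − M_∞)·e^(−t/τ); t/τ = 2.17/1.350 = 1.608, so e^(−t/τ) = 0.2003.
M(t) = 0.99042 + 0.2756 × 0.2003 = 1.0456 Tg.

1.05 Tg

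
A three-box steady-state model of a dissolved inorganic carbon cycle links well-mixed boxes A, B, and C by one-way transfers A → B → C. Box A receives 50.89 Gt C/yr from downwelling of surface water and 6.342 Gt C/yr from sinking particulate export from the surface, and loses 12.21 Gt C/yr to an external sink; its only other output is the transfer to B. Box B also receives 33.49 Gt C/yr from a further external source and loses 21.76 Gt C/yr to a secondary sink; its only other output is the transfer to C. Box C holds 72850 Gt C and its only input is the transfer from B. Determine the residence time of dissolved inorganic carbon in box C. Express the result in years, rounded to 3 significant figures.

1280 yr

Box A: F(A→B) = (50.89 + 6.342) − 12.21 = 45.022 Gt C/yr.
Box B: F(B→C) = (45.022 + 33.49) − 21.76 = 56.752 Gt C/yr.
Box C throughput = its input = 56.752 Gt C/yr; τ = 72850 / 56.752 = 1284 yr.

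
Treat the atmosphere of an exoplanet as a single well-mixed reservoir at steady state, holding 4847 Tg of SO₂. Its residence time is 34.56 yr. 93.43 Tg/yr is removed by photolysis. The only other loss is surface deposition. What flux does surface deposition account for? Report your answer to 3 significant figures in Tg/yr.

Total removal F = M/τ = 4847 / 34.56 = 140.2 Tg/yr.
Surface deposition = F − (93.43) = 140.2 − 93.43 = 46.82 Tg/yr.

46.8 Tg/yr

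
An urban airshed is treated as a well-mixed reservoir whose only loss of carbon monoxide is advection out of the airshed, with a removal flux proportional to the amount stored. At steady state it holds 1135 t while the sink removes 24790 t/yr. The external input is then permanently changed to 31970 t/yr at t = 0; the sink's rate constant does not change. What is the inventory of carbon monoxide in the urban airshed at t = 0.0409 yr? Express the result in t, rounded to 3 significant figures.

Residence time τ = M₀/F₀ = 0.04578 yr. The eventual steady state is M_∞ = M₀·(F₁/F₀) = 1135 × 31970/24790 = 1463.7 t.
The anomaly ΔM(t) = M(t) − M_∞ decays as ΔM₀·e^(−t/τ) with ΔM₀ = 1135 − 1463.7 = −328.7 t.
At t = 0.0409 yr, e^(−t/τ) = e^(−0.8933) = 0.4093, so ΔM = −134.5 t and M = 1463.7 − 134.5 = 1329.2 t.

1330 t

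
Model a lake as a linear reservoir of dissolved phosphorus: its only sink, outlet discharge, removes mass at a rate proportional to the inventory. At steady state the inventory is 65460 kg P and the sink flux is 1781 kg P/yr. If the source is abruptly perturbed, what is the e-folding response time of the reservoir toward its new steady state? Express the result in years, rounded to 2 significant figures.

For a linear reservoir the response time equals the residence time τ = M/F.
τ = 65460 / 1781 = 36.75 yr.

37 yr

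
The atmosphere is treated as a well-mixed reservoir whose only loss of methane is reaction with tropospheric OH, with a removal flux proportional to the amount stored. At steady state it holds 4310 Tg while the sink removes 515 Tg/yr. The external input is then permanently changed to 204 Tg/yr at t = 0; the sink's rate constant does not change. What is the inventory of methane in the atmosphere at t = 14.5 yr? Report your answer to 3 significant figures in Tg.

2170 Tg

τ = M₀/F₀ = 4310/515 = 8.369 yr; rate constant k = 1/τ.
New steady state M_∞ = F₁/k = F₁·τ = 204 × 8.369 = 1707.3 Tg.
M(t) = M_∞ + (M₀ − M_∞)·e^(−t/τ); t/τ = 14.5/8.369 = 1.733, so e^(−t/τ) = 0.1768.
M(t) = 1707.3 + 2603 × 0.1768 = 2167.5 Tg.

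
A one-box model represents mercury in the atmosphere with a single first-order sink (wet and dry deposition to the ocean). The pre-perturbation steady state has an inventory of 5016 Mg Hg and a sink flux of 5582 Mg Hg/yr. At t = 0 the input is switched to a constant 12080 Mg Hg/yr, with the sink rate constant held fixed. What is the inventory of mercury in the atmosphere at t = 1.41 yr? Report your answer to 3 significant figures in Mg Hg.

9640 Mg Hg

τ = M₀/F₀ = 5016/5582 = 0.8986 yr; rate constant k = 1/τ.
New steady state M_∞ = F₁/k = F₁·τ = 12080 × 0.8986 = 10855 Mg Hg.
M(t) = M_∞ + (M₀ − M_∞)·e^(−t/τ); t/τ = 1.41/0.8986 = 1.569, so e^(−t/τ) = 0.2082.
M(t) = 10855 − 5839 × 0.2082 = 9639.2 Mg Hg.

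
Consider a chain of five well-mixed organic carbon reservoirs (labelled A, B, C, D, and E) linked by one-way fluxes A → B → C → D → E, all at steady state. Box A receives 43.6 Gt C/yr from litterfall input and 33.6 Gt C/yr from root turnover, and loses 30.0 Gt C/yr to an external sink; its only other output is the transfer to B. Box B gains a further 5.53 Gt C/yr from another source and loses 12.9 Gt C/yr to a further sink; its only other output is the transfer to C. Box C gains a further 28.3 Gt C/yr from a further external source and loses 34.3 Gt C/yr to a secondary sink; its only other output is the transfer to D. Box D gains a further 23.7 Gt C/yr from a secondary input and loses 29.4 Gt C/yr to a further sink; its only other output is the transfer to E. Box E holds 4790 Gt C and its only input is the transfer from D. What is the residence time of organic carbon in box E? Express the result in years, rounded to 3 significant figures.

Box A: F(A→B) = (43.6 + 33.6) − 30.0 = 47.200 Gt C/yr.
Box B: F(B→C) = (47.200 + 5.53) − 12.9 = 39.830 Gt C/yr.
Box C: F(C→D) = (39.830 + 28.3) − 34.3 = 33.830 Gt C/yr.
Box D: F(D→E) = (33.830 + 23.7) − 29.4 = 28.130 Gt C/yr.
Box E throughput = its input = 28.130 Gt C/yr; τ = 4790 / 28.130 = 170.3 yr.

170 yr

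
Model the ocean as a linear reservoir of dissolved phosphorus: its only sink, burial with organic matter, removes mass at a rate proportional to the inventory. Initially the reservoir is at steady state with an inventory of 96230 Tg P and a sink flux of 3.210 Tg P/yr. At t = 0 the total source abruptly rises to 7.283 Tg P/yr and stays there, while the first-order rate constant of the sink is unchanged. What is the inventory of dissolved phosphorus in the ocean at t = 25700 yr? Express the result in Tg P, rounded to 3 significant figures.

167000 Tg P

The sink rate constant is k = F₀/M₀ = 3.210/96230 = 3.336×10^-5 yr⁻¹.
Solving dM/dt = F₁ − kM with M(0) = M₀ gives M(t) = F₁/k + (M₀ − F₁/k)·e^(−kt).
F₁/k = 7.283/3.336×10^-5 = 218330 Tg P; kt = 3.336×10^-5 × 25700 = 0.8573, e^(−kt) = 0.4243.
M(25700) = 218330 + (96230 − 218330) × 0.4243 = 218330 − 51810 = 166520 Tg P.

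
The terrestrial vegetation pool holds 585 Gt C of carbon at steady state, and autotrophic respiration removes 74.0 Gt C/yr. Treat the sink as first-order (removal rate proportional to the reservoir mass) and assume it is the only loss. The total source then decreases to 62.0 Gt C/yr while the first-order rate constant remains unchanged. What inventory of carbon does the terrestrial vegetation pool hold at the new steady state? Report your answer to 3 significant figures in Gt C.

490 Gt C

Rate constant k = F/M = 74.0 / 585 = 0.1265 yr⁻¹.
At the new steady state, source = k·M_new ⇒ M_new = 62.0 / 0.1265 = 490.1 Gt C.
(Equivalently M_new = M × F_new/F_old = 585 × 62.0/74.0.)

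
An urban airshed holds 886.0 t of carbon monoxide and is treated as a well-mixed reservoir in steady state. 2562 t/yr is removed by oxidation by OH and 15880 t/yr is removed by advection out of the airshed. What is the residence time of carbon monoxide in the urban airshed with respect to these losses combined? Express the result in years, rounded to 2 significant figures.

Total removal = 2562 + 15880 = 18442 t/yr.
τ = M / ΣF_out = 886.0 / 18442 = 0.04804 yr.

0.048 yr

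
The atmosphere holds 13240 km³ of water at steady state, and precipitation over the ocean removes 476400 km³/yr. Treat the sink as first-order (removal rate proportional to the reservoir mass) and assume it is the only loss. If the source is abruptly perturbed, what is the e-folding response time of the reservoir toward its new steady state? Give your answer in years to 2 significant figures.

0.028 yr

For a linear reservoir the response time equals the residence time τ = M/F.
τ = 13240 / 476400 = 0.02779 yr.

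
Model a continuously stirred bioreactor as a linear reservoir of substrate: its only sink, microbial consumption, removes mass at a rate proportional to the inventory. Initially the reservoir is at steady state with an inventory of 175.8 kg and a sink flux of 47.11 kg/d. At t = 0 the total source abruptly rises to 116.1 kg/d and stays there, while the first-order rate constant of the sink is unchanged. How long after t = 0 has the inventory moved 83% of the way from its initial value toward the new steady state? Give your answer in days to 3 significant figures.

τ = M₀/F₀ = 175.8/47.11 = 3.732 d.
The remaining gap fraction is e^(−t/τ); 83% covered ⇒ e^(−t/τ) = 0.170.
t = −τ ln(0.170) = 3.732 × 1.772 = 6.612 d.

6.61 d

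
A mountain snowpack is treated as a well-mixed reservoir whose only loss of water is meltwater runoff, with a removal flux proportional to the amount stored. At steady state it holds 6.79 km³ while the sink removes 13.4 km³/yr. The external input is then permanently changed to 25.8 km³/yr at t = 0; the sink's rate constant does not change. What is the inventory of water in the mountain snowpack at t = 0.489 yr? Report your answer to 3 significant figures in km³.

The sink rate constant is k = F₀/M₀ = 13.4/6.79 = 1.973 yr⁻¹.
Solving dM/dt = F₁ − kM with M(0) = M₀ gives M(t) = F₁/k + (M₀ − F₁/k)·e^(−kt).
F₁/k = 25.8/1.973 = 13.073 km³; kt = 1.973 × 0.489 = 0.9650, e^(−kt) = 0.3810.
M(0.489) = 13.073 + (6.79 − 13.073) × 0.3810 = 13.073 − 2.394 = 10.680 km³.

10.7 km³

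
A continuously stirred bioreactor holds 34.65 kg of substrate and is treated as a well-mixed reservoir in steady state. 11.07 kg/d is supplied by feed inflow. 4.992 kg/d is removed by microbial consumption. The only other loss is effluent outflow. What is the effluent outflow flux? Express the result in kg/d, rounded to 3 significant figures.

At steady state ΣF_in = ΣF_out.
ΣF_in = 11.070 kg/d.
Effluent outflow flux = ΣF_in − (4.992) = 11.070 − 4.992 = 6.078 kg/d.

6.08 kg/d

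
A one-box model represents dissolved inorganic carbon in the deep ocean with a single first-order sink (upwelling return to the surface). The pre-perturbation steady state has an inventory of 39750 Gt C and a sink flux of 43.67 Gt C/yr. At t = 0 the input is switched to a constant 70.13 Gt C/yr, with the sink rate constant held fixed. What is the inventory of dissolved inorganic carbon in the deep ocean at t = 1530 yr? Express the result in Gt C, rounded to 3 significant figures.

59400 Gt C

τ = M₀/F₀ = 39750/43.67 = 910.2 yr; rate constant k = 1/τ.
New steady state M_∞ = F₁/k = F₁·τ = 70.13 × 910.2 = 63835 Gt C.
M(t) = M_∞ + (M₀ − M_∞)·e^(−t/τ); t/τ = 1530/910.2 = 1.681, so e^(−t/τ) = 0.1862.
M(t) = 63835 − 24080 × 0.1862 = 59350 Gt C.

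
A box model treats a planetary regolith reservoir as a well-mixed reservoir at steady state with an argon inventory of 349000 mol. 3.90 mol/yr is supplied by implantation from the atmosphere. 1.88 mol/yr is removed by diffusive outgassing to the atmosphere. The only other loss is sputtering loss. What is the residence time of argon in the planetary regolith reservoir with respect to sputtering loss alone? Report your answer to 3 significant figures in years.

173000 yr

At steady state ΣF_in = ΣF_out.
ΣF_in = 3.9000 mol/yr.
Sputtering loss flux = ΣF_in − (1.88) = 3.9000 − 1.880 = 2.020 mol/yr.
τ = M / F = 349000 / 2.020 = 172800 yr.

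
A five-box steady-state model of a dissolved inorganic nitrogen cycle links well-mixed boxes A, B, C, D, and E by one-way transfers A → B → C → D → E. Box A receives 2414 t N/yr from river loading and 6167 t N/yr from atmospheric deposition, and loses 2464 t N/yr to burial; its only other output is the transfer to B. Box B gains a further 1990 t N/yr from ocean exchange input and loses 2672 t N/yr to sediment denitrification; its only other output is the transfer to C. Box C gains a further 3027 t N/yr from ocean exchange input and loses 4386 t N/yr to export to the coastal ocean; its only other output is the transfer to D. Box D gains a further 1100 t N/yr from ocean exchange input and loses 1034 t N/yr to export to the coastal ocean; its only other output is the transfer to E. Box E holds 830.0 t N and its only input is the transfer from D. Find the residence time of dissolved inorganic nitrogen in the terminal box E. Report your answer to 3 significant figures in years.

Box A: F(A→B) = (2414 + 6167) − 2464 = 6117.0 t N/yr.
Box B: F(B→C) = (6117.0 + 1990) − 2672 = 5435.0 t N/yr.
Box C: F(C→D) = (5435.0 + 3027) − 4386 = 4076.0 t N/yr.
Box D: F(D→E) = (4076.0 + 1100) − 1034 = 4142.0 t N/yr.
Box E throughput = its input = 4142.0 t N/yr; τ = 830.0 / 4142.0 = 0.2004 yr.

0.200 yr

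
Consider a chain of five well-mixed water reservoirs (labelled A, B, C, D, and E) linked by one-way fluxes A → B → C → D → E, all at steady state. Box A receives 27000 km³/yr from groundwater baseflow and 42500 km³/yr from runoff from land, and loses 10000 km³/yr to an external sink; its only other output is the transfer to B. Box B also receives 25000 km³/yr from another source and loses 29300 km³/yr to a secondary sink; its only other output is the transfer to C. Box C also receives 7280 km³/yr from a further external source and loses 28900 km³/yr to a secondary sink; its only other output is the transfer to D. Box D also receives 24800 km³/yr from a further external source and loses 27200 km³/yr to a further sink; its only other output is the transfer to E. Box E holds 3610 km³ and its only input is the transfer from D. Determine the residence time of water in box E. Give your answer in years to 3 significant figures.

0.116 yr

Box A: F(A→B) = (27000 + 42500) − 10000 = 59500 km³/yr.
Box B: F(B→C) = (59500 + 25000) − 29300 = 55200 km³/yr.
Box C: F(C→D) = (55200 + 7280) − 28900 = 33580 km³/yr.
Box D: F(D→E) = (33580 + 24800) − 27200 = 31180 km³/yr.
Box E throughput = its input = 31180 km³/yr; τ = 3610 / 31180 = 0.1158 yr.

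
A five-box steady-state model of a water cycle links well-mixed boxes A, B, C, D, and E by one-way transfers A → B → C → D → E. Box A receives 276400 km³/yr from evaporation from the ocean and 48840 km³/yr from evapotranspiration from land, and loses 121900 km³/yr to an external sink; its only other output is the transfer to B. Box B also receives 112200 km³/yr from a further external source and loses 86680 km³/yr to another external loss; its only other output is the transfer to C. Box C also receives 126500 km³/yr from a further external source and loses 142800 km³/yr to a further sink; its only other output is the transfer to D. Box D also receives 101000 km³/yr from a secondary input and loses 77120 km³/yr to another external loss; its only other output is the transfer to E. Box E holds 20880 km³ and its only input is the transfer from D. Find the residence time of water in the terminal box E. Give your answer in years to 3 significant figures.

Box A: F(A→B) = (276400 + 48840) − 121900 = 203340 km³/yr.
Box B: F(B→C) = (203340 + 112200) − 86680 = 228860 km³/yr.
Box C: F(C→D) = (228860 + 126500) − 142800 = 212560 km³/yr.
Box D: F(D→E) = (212560 + 101000) − 77120 = 236440 km³/yr.
Box E throughput = its input = 236440 km³/yr; τ = 20880 / 236440 = 0.08831 yr.

0.0883 yr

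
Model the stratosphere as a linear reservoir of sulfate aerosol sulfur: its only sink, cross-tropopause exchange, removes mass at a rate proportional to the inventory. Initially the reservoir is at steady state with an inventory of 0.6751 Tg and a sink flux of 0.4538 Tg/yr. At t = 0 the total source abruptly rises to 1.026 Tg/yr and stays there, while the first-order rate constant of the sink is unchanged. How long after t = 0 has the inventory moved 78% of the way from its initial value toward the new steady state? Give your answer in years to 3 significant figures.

τ = M₀/F₀ = 0.6751/0.4538 = 1.488 yr.
The remaining gap fraction is e^(−t/τ); 78% covered ⇒ e^(−t/τ) = 0.220.
t = −τ ln(0.220) = 1.488 × 1.514 = 2.253 yr.

2.25 yr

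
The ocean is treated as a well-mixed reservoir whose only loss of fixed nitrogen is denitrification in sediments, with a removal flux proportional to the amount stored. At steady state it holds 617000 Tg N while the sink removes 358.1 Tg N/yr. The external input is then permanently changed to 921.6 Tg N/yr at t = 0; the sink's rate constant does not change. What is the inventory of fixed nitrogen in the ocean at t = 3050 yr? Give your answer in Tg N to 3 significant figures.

Residence time τ = M₀/F₀ = 1723 yr. The eventual steady state is M_∞ = M₀·(F₁/F₀) = 617000 × 921.6/358.1 = 1.5879×10^6 Tg N.
The anomaly ΔM(t) = M(t) − M_∞ decays as ΔM₀·e^(−t/τ) with ΔM₀ = 617000 − 1.5879×10^6 = −970900 Tg N.
At t = 3050 yr, e^(−t/τ) = e^(−1.770) = 0.1703, so ΔM = −165300 Tg N and M = 1.5879×10^6 − 165300 = 1.4226×10^6 Tg N.

1.42×10^6 Tg N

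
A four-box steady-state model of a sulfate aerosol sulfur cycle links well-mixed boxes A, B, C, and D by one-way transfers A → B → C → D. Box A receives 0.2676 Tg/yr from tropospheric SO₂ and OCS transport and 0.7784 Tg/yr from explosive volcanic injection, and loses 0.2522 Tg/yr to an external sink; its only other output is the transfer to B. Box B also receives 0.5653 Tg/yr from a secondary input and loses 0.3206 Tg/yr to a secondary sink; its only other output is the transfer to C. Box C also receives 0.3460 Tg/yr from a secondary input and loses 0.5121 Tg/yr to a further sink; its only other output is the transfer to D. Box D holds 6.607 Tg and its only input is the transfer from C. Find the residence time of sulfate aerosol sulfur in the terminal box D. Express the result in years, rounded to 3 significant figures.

7.57 yr

Box A: F(A→B) = (0.2676 + 0.7784) − 0.2522 = 0.79380 Tg/yr.
Box B: F(B→C) = (0.79380 + 0.5653) − 0.3206 = 1.0385 Tg/yr.
Box C: F(C→D) = (1.0385 + 0.3460) − 0.5121 = 0.87240 Tg/yr.
Box D throughput = its input = 0.87240 Tg/yr; τ = 6.607 / 0.87240 = 7.573 yr.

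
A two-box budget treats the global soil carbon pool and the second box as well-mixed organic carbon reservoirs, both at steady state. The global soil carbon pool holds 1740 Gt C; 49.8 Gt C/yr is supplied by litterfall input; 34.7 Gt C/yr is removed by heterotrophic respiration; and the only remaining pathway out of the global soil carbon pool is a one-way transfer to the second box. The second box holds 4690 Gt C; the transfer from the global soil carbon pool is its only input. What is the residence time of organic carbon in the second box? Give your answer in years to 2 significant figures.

Balance the global soil carbon pool: ΣF_in = 49.800 Gt C/yr.
Transfer to the second box = ΣF_in − (34.7) = 15.100 Gt C/yr.
At steady state the output of the second box equals its input, 15.100 Gt C/yr.
τ = M / F = 4690 / 15.100 = 310.6 yr.

310 yr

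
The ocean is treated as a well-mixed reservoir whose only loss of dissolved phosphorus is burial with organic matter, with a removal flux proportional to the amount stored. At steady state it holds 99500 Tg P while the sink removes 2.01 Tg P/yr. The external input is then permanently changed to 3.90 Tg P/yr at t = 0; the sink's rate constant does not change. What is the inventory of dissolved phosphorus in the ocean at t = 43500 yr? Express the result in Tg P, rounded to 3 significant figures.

Residence time τ = M₀/F₀ = 49500 yr. The eventual steady state is M_∞ = M₀·(F₁/F₀) = 99500 × 3.90/2.01 = 193060 Tg P.
The anomaly ΔM(t) = M(t) − M_∞ decays as ΔM₀·e^(−t/τ) with ΔM₀ = 99500 − 193060 = −93560 Tg P.
At t = 43500 yr, e^(−t/τ) = e^(−0.8787) = 0.4153, so ΔM = −38860 Tg P and M = 193060 − 38860 = 154200 Tg P.

154000 Tg P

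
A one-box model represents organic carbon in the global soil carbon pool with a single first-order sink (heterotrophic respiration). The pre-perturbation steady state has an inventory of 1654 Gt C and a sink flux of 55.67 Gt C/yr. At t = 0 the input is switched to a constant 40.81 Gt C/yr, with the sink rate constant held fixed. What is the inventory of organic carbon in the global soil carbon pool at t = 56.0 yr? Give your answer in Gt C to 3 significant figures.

τ = M₀/F₀ = 1654/55.67 = 29.71 yr; rate constant k = 1/τ.
New steady state M_∞ = F₁/k = F₁·τ = 40.81 × 29.71 = 1212.5 Gt C.
M(t) = M_∞ + (M₀ − M_∞)·e^(−t/τ); t/τ = 56.0/29.71 = 1.885, so e^(−t/τ) = 0.1519.
M(t) = 1212.5 + 441.5 × 0.1519 = 1279.5 Gt C.

1280 Gt C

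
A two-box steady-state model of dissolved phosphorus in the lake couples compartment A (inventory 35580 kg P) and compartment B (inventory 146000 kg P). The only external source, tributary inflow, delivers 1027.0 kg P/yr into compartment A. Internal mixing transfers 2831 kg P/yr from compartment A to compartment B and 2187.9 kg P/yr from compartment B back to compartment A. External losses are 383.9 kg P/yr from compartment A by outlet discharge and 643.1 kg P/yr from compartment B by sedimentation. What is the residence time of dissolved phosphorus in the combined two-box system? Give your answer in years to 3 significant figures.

Residence time in the combined system uses the total inventory and the total *external* removal — internal exchanges between the two boxes cancel.
M_total = 35580 + 146000 = 181580 kg P.
ΣF_external_out = 383.9 + 643.1 = 1027.0 kg P/yr.
τ = M_total / ΣF_ext = 181580 / 1027.0 = 176.8 yr.

177 yr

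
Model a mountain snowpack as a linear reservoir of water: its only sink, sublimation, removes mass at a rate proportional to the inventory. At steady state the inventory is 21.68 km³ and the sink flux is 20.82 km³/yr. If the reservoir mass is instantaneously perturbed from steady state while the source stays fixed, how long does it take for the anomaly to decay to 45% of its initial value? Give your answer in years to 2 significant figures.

For a linear reservoir the anomaly decays as exp(−t/τ) with τ = M/F = 21.68/20.82 = 1.041 yr.
exp(−t/τ) = 0.45 ⇒ t = −τ ln(0.45) = 1.041 × 0.7985 = 0.8315 yr.

0.83 yr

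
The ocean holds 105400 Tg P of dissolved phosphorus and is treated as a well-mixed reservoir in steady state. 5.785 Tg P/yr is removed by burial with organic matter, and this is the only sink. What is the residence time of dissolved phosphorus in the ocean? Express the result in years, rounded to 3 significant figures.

τ = M / F = 105400 / 5.785 = 18220 yr.

18200 yr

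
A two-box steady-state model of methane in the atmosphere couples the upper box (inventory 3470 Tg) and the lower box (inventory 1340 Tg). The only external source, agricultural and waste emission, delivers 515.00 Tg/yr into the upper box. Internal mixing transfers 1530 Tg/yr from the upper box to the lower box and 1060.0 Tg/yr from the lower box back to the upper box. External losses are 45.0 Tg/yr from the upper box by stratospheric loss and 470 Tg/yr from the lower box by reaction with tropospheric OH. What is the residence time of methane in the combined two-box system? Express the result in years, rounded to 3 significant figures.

Treat the two boxes together as one reservoir: the mixing fluxes between them are internal recycling, so τ = ΣM / Σ(external losses).
M_total = 3470 + 1340 = 4810.0 Tg.
ΣF_external_out = 45.0 + 470 = 515.00 Tg/yr.
τ = M_total / ΣF_ext = 4810.0 / 515.00 = 9.340 yr.

9.34 yr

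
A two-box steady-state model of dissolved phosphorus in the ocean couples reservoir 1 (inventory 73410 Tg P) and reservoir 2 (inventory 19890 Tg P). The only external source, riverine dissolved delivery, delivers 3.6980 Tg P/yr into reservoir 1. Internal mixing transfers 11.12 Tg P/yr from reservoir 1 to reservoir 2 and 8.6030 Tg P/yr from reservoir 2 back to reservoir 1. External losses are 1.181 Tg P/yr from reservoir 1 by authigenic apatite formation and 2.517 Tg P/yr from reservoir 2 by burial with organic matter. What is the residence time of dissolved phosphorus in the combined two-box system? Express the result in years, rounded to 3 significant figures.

25200 yr

Residence time in the combined system uses the total inventory and the total *external* removal — internal exchanges between the two boxes cancel.
M_total = 73410 + 19890 = 93300 Tg P.
ΣF_external_out = 1.181 + 2.517 = 3.6980 Tg P/yr.
τ = M_total / ΣF_ext = 93300 / 3.6980 = 25230 yr.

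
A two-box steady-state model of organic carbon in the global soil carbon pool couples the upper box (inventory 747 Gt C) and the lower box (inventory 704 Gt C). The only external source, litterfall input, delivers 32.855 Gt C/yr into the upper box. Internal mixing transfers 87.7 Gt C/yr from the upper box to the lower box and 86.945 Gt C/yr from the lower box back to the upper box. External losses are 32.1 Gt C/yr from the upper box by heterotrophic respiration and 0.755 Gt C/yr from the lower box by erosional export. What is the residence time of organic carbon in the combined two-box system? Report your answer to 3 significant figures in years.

44.2 yr

For the system as a whole, the A↔B exchange is internal and contributes nothing to the throughput; only the external sinks remove mass.
M_total = 747 + 704 = 1451.0 Gt C.
ΣF_external_out = 32.1 + 0.755 = 32.855 Gt C/yr.
τ = M_total / ΣF_ext = 1451.0 / 32.855 = 44.16 yr.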